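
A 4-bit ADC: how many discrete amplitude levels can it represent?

16 levels

2^4 = 16.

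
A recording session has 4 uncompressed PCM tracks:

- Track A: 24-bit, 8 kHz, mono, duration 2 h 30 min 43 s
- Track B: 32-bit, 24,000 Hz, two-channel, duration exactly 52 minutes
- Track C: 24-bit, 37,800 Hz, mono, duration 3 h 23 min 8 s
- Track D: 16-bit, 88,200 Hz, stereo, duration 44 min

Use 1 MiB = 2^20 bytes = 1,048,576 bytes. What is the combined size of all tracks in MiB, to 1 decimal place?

Track A: 2 h 30 min 43 s = 9,043 s; 8,000 × 9,043 × 3 × 1 = 217,032,000 bytes.
Track B: exactly 52 minutes = 3,120 s; 24,000 × 3,120 × 4 × 2 = 599,040,000 bytes.
Track C: 3 h 23 min 8 s = 12,188 s; 37,800 × 12,188 × 3 × 1 = 1,382,119,200 bytes.
Track D: 44 min = 2,640 s; 88,200 × 2,640 × 2 × 2 = 931,392,000 bytes.
Total = 3,129,583,200 bytes = 2984.6 MiB.

2984.6 MiB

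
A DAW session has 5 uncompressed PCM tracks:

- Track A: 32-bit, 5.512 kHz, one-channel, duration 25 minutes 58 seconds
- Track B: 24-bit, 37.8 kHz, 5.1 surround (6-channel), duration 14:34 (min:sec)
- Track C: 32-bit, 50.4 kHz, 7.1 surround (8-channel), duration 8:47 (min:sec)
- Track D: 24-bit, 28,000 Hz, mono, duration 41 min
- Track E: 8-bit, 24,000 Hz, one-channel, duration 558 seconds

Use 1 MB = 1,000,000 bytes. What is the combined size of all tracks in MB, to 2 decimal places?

Track A: 25 minutes 58 seconds = 1,558 s; 5,512 × 1,558 × 4 × 1 = 34,350,784 bytes.
Track B: 14:34 (min:sec) = 874 s; 37,800 × 874 × 3 × 6 = 594,669,600 bytes.
Track C: 8:47 (min:sec) = 527 s; 50,400 × 527 × 4 × 8 = 849,945,600 bytes.
Track D: 41 min = 2,460 s; 28,000 × 2,460 × 3 × 1 = 206,640,000 bytes.
Track E: 24,000 × 558 × 1 × 1 = 13,392,000 bytes.
Total = 1,698,997,984 bytes = 1699.00 MB.

1699.00 MB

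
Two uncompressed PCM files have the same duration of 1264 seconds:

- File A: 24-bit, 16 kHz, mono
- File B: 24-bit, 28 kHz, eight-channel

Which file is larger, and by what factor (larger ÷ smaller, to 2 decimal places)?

File A: 16,000 × 3 × 1 = 48,000 bytes/s.
File B: 28,000 × 3 × 8 = 672,000 bytes/s.
File B is larger; ratio = 849,408,000 / 60,672,000 = 14.00.

File B, by a factor of 14.00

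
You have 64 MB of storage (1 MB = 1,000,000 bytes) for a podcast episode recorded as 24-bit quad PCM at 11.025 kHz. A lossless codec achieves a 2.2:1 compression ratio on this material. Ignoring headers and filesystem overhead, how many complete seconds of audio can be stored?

1,064 seconds

Uncompressed byte rate = 11,025 × 3 × 4 = 132,300 bytes/s.
After 2.2:1 compression, effective rate ≈ 60136.36 bytes/s.
Capacity = 64 × 1,000,000 = 64,000,000 bytes.
64,000,000 / effective rate ≈ 1064.25 s → 1,064 seconds.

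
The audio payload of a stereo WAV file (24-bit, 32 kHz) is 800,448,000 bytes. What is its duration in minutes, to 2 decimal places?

Byte rate = 32,000 × 3 × 2 = 192,000 bytes/s.
Duration = 800,448,000 / 192,000 = 4,169 s.
4,169 s / 60 = 69.48 minutes.

69.48 minutes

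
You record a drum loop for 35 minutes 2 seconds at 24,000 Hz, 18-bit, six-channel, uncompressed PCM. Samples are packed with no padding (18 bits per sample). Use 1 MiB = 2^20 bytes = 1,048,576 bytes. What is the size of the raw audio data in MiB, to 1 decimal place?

649.5 MiB

Duration = 35 minutes 2 seconds = 2,102 s.
Bits = 24,000 × 2,102 × 18 × 6 = 5,448,384,000 bits = 681,048,000 bytes.
681,048,000 / 1,048,576 = 649.5 MiB.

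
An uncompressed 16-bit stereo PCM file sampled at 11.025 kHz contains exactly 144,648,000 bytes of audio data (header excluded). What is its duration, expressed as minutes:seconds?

Byte rate = 11,025 × 2 × 2 = 44,100 bytes/s.
Duration = 144,648,000 / 44,100 = 3,280 s.
3,280 s = 54:40.

54:40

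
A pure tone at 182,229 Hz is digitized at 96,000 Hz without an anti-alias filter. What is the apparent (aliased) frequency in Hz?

Nyquist = 96,000/2 = 48,000 Hz; 182,229 Hz exceeds it.
Alias = |182,229 − 2×96,000| = |182,229 − 192,000| = 9,771 Hz.

9,771 Hz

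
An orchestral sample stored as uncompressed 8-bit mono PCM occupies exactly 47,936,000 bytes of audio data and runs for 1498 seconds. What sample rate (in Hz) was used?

32,000 Hz

Bytes = sample_rate × seconds × bytes_per_sample × channels.
sample_rate = 47,936,000 / (1,498 × 1 × 1) = 47,936,000 / 1,498 = 32,000 Hz.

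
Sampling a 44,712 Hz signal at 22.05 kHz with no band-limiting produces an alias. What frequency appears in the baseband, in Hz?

Nyquist = 22,050/2 = 11,025 Hz; 44,712 Hz exceeds it.
Alias = |44,712 − 2×22,050| = |44,712 − 44,100| = 612 Hz.

612 Hz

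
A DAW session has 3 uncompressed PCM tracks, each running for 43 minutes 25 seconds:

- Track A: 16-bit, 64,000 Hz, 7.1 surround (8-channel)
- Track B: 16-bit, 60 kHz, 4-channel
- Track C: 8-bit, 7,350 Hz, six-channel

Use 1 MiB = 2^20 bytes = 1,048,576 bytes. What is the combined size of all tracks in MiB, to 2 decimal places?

3845.98 MiB

43 minutes 25 seconds = 2,605 s.
Track A: 64,000 × 2,605 × 2 × 8 = 2,667,520,000 bytes.
Track B: 60,000 × 2,605 × 2 × 4 = 1,250,400,000 bytes.
Track C: 7,350 × 2,605 × 1 × 6 = 114,880,500 bytes.
Total = 4,032,800,500 bytes = 3845.98 MiB.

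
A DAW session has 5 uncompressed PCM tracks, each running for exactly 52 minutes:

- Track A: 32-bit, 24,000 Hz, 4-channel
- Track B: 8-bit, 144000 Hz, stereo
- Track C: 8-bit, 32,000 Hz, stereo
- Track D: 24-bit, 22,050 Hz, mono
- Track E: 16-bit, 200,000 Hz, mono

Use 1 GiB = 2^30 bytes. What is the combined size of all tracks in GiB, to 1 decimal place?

exactly 52 minutes = 3,120 s.
Track A: 24,000 × 3,120 × 4 × 4 = 1,198,080,000 bytes.
Track B: 144,000 × 3,120 × 1 × 2 = 898,560,000 bytes.
Track C: 32,000 × 3,120 × 1 × 2 = 199,680,000 bytes.
Track D: 22,050 × 3,120 × 3 × 1 = 206,388,000 bytes.
Track E: 200,000 × 3,120 × 2 × 1 = 1,248,000,000 bytes.
Total = 3,750,708,000 bytes = 3.5 GiB.

3.5 GiB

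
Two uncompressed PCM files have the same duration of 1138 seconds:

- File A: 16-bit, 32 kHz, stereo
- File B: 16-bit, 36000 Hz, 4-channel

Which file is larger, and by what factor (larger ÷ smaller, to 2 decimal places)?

File A: 32,000 × 2 × 2 = 128,000 bytes/s.
File B: 36,000 × 2 × 4 = 288,000 bytes/s.
File B is larger; ratio = 327,744,000 / 145,664,000 = 2.25.

File B, by a factor of 2.25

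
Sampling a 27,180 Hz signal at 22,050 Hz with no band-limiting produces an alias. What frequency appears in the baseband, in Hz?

Nyquist = 22,050/2 = 11,025 Hz; 27,180 Hz exceeds it.
Alias = |27,180 − 1×22,050| = |27,180 − 22,050| = 5,130 Hz.

5,130 Hz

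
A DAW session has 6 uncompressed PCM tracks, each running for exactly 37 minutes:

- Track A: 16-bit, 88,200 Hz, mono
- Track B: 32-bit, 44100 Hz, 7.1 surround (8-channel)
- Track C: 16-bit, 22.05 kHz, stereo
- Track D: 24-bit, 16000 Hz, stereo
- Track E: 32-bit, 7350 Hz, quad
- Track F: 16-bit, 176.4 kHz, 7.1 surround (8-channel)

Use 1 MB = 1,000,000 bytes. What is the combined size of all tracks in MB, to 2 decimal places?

10460.20 MB

exactly 37 minutes = 2,220 s.
Track A: 88,200 × 2,220 × 2 × 1 = 391,608,000 bytes.
Track B: 44,100 × 2,220 × 4 × 8 = 3,132,864,000 bytes.
Track C: 22,050 × 2,220 × 2 × 2 = 195,804,000 bytes.
Track D: 16,000 × 2,220 × 3 × 2 = 213,120,000 bytes.
Track E: 7,350 × 2,220 × 4 × 4 = 261,072,000 bytes.
Track F: 176,400 × 2,220 × 2 × 8 = 6,265,728,000 bytes.
Total = 10,460,196,000 bytes = 10460.20 MB.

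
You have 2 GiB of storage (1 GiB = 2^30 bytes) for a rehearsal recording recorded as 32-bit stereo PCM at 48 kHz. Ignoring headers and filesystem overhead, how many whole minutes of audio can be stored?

93 minutes

Uncompressed byte rate = 48,000 × 4 × 2 = 384,000 bytes/s.
Capacity = 2 × 1,073,741,824 = 2,147,483,648 bytes.
2,147,483,648 / 384,000 ≈ 5592.41 s → 93 minutes.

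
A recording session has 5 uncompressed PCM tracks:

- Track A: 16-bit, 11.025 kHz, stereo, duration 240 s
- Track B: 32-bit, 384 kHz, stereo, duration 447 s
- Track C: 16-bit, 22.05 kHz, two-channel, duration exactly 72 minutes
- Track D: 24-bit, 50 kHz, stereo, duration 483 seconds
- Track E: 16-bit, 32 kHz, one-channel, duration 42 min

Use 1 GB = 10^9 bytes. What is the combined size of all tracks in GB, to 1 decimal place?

Track A: 11,025 × 240 × 2 × 2 = 10,584,000 bytes.
Track B: 384,000 × 447 × 4 × 2 = 1,373,184,000 bytes.
Track C: exactly 72 minutes = 4,320 s; 22,050 × 4,320 × 2 × 2 = 381,024,000 bytes.
Track D: 50,000 × 483 × 3 × 2 = 144,900,000 bytes.
Track E: 42 min = 2,520 s; 32,000 × 2,520 × 2 × 1 = 161,280,000 bytes.
Total = 2,070,972,000 bytes = 2.1 GB.

2.1 GB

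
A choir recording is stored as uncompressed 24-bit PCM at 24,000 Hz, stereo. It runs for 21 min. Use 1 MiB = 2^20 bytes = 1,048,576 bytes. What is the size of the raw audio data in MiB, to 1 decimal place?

Duration = 21 min = 1,260 s.
Bytes = 24,000 samples/s × 1,260 s × 3 bytes/sample × 2 ch = 181,440,000 bytes.
181,440,000 / 1,048,576 = 173.0 MiB.

173.0 MiB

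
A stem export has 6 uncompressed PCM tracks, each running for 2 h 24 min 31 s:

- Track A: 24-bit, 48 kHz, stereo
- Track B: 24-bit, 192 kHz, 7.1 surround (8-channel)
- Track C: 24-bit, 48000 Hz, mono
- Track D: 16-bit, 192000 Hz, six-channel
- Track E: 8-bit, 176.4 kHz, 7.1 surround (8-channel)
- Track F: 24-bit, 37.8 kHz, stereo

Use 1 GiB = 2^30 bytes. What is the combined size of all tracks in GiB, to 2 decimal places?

72.53 GiB

2 h 24 min 31 s = 8,671 s.
Track A: 48,000 × 8,671 × 3 × 2 = 2,497,248,000 bytes.
Track B: 192,000 × 8,671 × 3 × 8 = 39,955,968,000 bytes.
Track C: 48,000 × 8,671 × 3 × 1 = 1,248,624,000 bytes.
Track D: 192,000 × 8,671 × 2 × 6 = 19,977,984,000 bytes.
Track E: 176,400 × 8,671 × 1 × 8 = 12,236,515,200 bytes.
Track F: 37,800 × 8,671 × 3 × 2 = 1,966,582,800 bytes.
Total = 77,882,922,000 bytes = 72.53 GiB.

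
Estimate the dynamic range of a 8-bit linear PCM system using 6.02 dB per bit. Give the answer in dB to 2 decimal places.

8 × 6.02 = 48.16 dB.

48.16 dB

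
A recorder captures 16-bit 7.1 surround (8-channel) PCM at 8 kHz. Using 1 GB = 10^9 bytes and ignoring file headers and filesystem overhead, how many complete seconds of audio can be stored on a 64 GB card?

Uncompressed byte rate = 8,000 × 2 × 8 = 128,000 bytes/s.
Capacity = 64 × 1,000,000,000 = 64,000,000,000 bytes.
64,000,000,000 / 128,000 ≈ 500000 s → 500,000 seconds.

500,000 seconds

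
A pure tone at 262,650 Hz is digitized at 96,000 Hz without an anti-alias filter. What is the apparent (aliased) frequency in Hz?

25,350 Hz

Nyquist = 96,000/2 = 48,000 Hz; 262,650 Hz exceeds it.
Alias = |262,650 − 3×96,000| = |262,650 − 288,000| = 25,350 Hz.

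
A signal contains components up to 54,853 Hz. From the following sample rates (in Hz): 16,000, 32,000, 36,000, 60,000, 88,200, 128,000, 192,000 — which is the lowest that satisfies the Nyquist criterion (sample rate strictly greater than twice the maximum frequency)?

Need sample rate > 2 × 54,853 = 109,706 Hz.
Lowest listed rate above 109,706 Hz is 128,000 Hz.

128,000 Hz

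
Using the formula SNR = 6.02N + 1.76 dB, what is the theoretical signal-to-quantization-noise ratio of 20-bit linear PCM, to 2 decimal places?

122.16 dB

6.02 × 20 + 1.76 = 122.16 dB.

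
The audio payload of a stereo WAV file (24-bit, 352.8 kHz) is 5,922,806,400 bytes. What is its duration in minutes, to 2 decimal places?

46.63 minutes

Byte rate = 352,800 × 3 × 2 = 2,116,800 bytes/s.
Duration = 5,922,806,400 / 2,116,800 = 2,798 s.
2,798 s / 60 = 46.63 minutes.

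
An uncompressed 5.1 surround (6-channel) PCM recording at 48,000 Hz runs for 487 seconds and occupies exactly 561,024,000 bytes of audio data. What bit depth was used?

Bytes per sample = 561,024,000 / (48,000 × 487 × 6) = 561,024,000 / 140,256,000 = 4.
Bit depth = 4 × 8 = 32 bits.

32 bits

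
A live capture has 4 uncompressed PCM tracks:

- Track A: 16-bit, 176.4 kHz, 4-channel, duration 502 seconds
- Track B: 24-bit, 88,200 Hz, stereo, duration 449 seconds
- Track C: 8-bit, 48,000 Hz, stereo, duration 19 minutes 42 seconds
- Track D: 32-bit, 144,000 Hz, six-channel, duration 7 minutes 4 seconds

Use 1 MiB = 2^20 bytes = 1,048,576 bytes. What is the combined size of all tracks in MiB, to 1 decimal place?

Track A: 176,400 × 502 × 2 × 4 = 708,422,400 bytes.
Track B: 88,200 × 449 × 3 × 2 = 237,610,800 bytes.
Track C: 19 minutes 42 seconds = 1,182 s; 48,000 × 1,182 × 1 × 2 = 113,472,000 bytes.
Track D: 7 minutes 4 seconds = 424 s; 144,000 × 424 × 4 × 6 = 1,465,344,000 bytes.
Total = 2,524,849,200 bytes = 2407.9 MiB.

2407.9 MiB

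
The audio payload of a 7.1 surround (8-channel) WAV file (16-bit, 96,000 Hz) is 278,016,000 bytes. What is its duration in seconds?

181 seconds

Byte rate = 96,000 × 2 × 8 = 1,536,000 bytes/s.
Duration = 278,016,000 / 1,536,000 = 181 s.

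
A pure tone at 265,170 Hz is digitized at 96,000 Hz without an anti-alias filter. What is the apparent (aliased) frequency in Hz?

22,830 Hz

Nyquist = 96,000/2 = 48,000 Hz; 265,170 Hz exceeds it.
Alias = |265,170 − 3×96,000| = |265,170 − 288,000| = 22,830 Hz.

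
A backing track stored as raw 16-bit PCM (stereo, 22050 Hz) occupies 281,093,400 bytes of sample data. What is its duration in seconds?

Byte rate = 22,050 × 2 × 2 = 88,200 bytes/s.
Duration = 281,093,400 / 88,200 = 3,187 s.

3,187 seconds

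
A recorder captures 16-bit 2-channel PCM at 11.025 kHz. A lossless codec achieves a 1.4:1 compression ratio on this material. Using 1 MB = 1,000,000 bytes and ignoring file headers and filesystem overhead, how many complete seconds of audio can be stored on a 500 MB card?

Uncompressed byte rate = 11,025 × 2 × 2 = 44,100 bytes/s.
After 1.4:1 compression, effective rate ≈ 31500 bytes/s.
Capacity = 500 × 1,000,000 = 500,000,000 bytes.
500,000,000 / effective rate ≈ 15873.02 s → 15,873 seconds.

15,873 seconds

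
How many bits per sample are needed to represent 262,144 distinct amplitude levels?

18 bits

log2(262,144) = 18.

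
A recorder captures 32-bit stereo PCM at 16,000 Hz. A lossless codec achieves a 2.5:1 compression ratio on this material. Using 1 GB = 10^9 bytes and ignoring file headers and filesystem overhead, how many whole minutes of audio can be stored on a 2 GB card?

Uncompressed byte rate = 16,000 × 4 × 2 = 128,000 bytes/s.
After 2.5:1 compression, effective rate ≈ 51200 bytes/s.
Capacity = 2 × 1,000,000,000 = 2,000,000,000 bytes.
2,000,000,000 / effective rate ≈ 39062.5 s → 651 minutes.

651 minutes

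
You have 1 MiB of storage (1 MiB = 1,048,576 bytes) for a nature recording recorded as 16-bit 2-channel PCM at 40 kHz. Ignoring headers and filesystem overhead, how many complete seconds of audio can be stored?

6 seconds

Uncompressed byte rate = 40,000 × 2 × 2 = 160,000 bytes/s.
Capacity = 1 × 1,048,576 = 1,048,576 bytes.
1,048,576 / 160,000 ≈ 6.55 s → 6 seconds.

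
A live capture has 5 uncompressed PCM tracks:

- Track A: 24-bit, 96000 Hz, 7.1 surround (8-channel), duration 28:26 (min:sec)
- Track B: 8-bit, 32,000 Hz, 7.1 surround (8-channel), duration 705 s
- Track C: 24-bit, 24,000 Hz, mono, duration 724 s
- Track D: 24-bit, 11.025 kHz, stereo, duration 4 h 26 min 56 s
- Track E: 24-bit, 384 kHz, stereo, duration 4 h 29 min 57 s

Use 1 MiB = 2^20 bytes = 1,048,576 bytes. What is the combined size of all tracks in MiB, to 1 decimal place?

Track A: 28:26 (min:sec) = 1,706 s; 96,000 × 1,706 × 3 × 8 = 3,930,624,000 bytes.
Track B: 32,000 × 705 × 1 × 8 = 180,480,000 bytes.
Track C: 24,000 × 724 × 3 × 1 = 52,128,000 bytes.
Track D: 4 h 26 min 56 s = 16,016 s; 11,025 × 16,016 × 3 × 2 = 1,059,458,400 bytes.
Track E: 4 h 29 min 57 s = 16,197 s; 384,000 × 16,197 × 3 × 2 = 37,317,888,000 bytes.
Total = 42,540,578,400 bytes = 40569.9 MiB.

40569.9 MiB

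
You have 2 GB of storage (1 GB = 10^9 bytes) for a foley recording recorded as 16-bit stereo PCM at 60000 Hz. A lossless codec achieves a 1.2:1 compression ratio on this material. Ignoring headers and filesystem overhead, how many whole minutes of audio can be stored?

Uncompressed byte rate = 60,000 × 2 × 2 = 240,000 bytes/s.
After 1.2:1 compression, effective rate ≈ 200000 bytes/s.
Capacity = 2 × 1,000,000,000 = 2,000,000,000 bytes.
2,000,000,000 / effective rate ≈ 10000 s → 166 minutes.

166 minutes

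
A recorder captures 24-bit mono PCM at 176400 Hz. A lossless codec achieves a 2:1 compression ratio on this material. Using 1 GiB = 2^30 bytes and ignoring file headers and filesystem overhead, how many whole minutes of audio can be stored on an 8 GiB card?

Uncompressed byte rate = 176,400 × 3 × 1 = 529,200 bytes/s.
After 2:1 compression, effective rate ≈ 264600 bytes/s.
Capacity = 8 × 1,073,741,824 = 8,589,934,592 bytes.
8,589,934,592 / effective rate ≈ 32463.85 s → 541 minutes.

541 minutes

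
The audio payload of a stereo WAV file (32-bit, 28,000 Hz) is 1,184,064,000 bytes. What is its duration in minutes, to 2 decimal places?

88.10 minutes

Byte rate = 28,000 × 4 × 2 = 224,000 bytes/s.
Duration = 1,184,064,000 / 224,000 = 5,286 s.
5,286 s / 60 = 88.10 minutes.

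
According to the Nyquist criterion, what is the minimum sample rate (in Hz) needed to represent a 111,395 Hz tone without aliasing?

Minimum sample rate = 2 × 111,395 Hz = 222,790 Hz.

222,790 Hz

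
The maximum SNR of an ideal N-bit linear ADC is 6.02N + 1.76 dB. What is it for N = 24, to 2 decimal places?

146.24 dB

6.02 × 24 + 1.76 = 146.24 dB.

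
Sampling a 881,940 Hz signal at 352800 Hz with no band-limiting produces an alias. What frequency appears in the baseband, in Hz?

176,340 Hz

Nyquist = 352,800/2 = 176,400 Hz; 881,940 Hz exceeds it.
Alias = |881,940 − 2×352,800| = |881,940 − 705,600| = 176,340 Hz.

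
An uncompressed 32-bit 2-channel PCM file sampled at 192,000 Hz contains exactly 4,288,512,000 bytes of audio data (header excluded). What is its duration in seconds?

2,792 seconds

Byte rate = 192,000 × 4 × 2 = 1,536,000 bytes/s.
Duration = 4,288,512,000 / 1,536,000 = 2,792 s.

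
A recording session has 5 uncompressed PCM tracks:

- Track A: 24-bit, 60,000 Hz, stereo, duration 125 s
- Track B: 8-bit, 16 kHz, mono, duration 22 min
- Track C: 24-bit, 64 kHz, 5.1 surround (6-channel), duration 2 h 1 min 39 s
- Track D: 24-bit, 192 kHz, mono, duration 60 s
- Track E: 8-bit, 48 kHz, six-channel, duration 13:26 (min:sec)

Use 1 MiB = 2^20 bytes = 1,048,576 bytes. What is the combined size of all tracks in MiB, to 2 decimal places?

Track A: 60,000 × 125 × 3 × 2 = 45,000,000 bytes.
Track B: 22 min = 1,320 s; 16,000 × 1,320 × 1 × 1 = 21,120,000 bytes.
Track C: 2 h 1 min 39 s = 7,299 s; 64,000 × 7,299 × 3 × 6 = 8,408,448,000 bytes.
Track D: 192,000 × 60 × 3 × 1 = 34,560,000 bytes.
Track E: 13:26 (min:sec) = 806 s; 48,000 × 806 × 1 × 6 = 232,128,000 bytes.
Total = 8,741,256,000 bytes = 8336.31 MiB.

8336.31 MiB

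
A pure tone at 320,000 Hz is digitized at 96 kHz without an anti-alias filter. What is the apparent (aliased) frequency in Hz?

Nyquist = 96,000/2 = 48,000 Hz; 320,000 Hz exceeds it.
Alias = |320,000 − 3×96,000| = |320,000 − 288,000| = 32,000 Hz.

32,000 Hz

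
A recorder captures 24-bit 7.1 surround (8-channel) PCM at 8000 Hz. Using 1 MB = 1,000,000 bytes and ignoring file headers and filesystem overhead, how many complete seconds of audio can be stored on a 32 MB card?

Uncompressed byte rate = 8,000 × 3 × 8 = 192,000 bytes/s.
Capacity = 32 × 1,000,000 = 32,000,000 bytes.
32,000,000 / 192,000 ≈ 166.67 s → 166 seconds.

166 seconds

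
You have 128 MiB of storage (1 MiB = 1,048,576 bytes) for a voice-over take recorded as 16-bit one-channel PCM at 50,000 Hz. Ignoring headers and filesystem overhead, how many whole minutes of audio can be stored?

Uncompressed byte rate = 50,000 × 2 × 1 = 100,000 bytes/s.
Capacity = 128 × 1,048,576 = 134,217,728 bytes.
134,217,728 / 100,000 ≈ 1342.18 s → 22 minutes.

22 minutes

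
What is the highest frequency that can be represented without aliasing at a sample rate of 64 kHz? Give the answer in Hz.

32,000 Hz

Nyquist frequency = sample rate / 2 = 64,000 / 2 = 32,000 Hz.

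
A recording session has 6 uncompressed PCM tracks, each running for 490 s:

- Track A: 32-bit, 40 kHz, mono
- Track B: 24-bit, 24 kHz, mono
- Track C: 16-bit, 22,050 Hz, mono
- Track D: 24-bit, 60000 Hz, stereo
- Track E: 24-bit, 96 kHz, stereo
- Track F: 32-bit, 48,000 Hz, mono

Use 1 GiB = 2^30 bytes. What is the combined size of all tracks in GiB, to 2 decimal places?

0.64 GiB

Track A: 40,000 × 490 × 4 × 1 = 78,400,000 bytes.
Track B: 24,000 × 490 × 3 × 1 = 35,280,000 bytes.
Track C: 22,050 × 490 × 2 × 1 = 21,609,000 bytes.
Track D: 60,000 × 490 × 3 × 2 = 176,400,000 bytes.
Track E: 96,000 × 490 × 3 × 2 = 282,240,000 bytes.
Track F: 48,000 × 490 × 4 × 1 = 94,080,000 bytes.
Total = 688,009,000 bytes = 0.64 GiB.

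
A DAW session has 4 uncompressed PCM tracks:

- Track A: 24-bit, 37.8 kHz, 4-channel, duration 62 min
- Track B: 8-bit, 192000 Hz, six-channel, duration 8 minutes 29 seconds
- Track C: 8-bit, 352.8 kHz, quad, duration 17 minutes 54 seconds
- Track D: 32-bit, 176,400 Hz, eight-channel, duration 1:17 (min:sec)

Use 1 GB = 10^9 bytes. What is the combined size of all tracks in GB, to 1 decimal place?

4.2 GB

Track A: 62 min = 3,720 s; 37,800 × 3,720 × 3 × 4 = 1,687,392,000 bytes.
Track B: 8 minutes 29 seconds = 509 s; 192,000 × 509 × 1 × 6 = 586,368,000 bytes.
Track C: 17 minutes 54 seconds = 1,074 s; 352,800 × 1,074 × 1 × 4 = 1,515,628,800 bytes.
Track D: 1:17 (min:sec) = 77 s; 176,400 × 77 × 4 × 8 = 434,649,600 bytes.
Total = 4,224,038,400 bytes = 4.2 GB.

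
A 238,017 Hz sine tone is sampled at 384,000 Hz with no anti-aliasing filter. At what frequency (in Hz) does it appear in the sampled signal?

Nyquist = 384,000/2 = 192,000 Hz; 238,017 Hz exceeds it.
Alias = |238,017 − 1×384,000| = |238,017 − 384,000| = 145,983 Hz.

145,983 Hz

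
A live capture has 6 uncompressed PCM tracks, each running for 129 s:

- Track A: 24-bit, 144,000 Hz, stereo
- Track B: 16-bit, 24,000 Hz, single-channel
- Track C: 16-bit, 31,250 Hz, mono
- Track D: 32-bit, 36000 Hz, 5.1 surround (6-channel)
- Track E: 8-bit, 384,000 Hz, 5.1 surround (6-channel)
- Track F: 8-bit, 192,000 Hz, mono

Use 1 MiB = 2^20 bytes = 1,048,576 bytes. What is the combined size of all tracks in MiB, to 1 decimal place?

Track A: 144,000 × 129 × 3 × 2 = 111,456,000 bytes.
Track B: 24,000 × 129 × 2 × 1 = 6,192,000 bytes.
Track C: 31,250 × 129 × 2 × 1 = 8,062,500 bytes.
Track D: 36,000 × 129 × 4 × 6 = 111,456,000 bytes.
Track E: 384,000 × 129 × 1 × 6 = 297,216,000 bytes.
Track F: 192,000 × 129 × 1 × 1 = 24,768,000 bytes.
Total = 559,150,500 bytes = 533.2 MiB.

533.2 MiB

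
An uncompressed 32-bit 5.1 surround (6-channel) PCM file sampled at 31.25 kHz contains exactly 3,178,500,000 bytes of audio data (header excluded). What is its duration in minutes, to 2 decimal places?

Byte rate = 31,250 × 4 × 6 = 750,000 bytes/s.
Duration = 3,178,500,000 / 750,000 = 4,238 s.
4,238 s / 60 = 70.63 minutes.

70.63 minutes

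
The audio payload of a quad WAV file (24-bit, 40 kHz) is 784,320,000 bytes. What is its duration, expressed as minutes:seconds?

27:14

Byte rate = 40,000 × 3 × 4 = 480,000 bytes/s.
Duration = 784,320,000 / 480,000 = 1,634 s.
1,634 s = 27:14.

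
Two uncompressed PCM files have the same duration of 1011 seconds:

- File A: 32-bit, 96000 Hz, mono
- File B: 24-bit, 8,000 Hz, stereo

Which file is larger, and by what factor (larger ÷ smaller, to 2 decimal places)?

File A, by a factor of 8.00

File A: 96,000 × 4 × 1 = 384,000 bytes/s.
File B: 8,000 × 3 × 2 = 48,000 bytes/s.
File A is larger; ratio = 388,224,000 / 48,528,000 = 8.00.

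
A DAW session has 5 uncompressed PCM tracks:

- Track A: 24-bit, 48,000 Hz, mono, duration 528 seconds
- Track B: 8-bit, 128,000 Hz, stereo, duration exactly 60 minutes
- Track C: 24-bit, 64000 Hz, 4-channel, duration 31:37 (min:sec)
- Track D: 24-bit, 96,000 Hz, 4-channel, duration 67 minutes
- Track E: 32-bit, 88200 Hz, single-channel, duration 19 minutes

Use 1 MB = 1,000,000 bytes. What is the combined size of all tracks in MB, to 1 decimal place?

7487.8 MB

Track A: 48,000 × 528 × 3 × 1 = 76,032,000 bytes.
Track B: exactly 60 minutes = 3,600 s; 128,000 × 3,600 × 1 × 2 = 921,600,000 bytes.
Track C: 31:37 (min:sec) = 1,897 s; 64,000 × 1,897 × 3 × 4 = 1,456,896,000 bytes.
Track D: 67 minutes = 4,020 s; 96,000 × 4,020 × 3 × 4 = 4,631,040,000 bytes.
Track E: 19 minutes = 1,140 s; 88,200 × 1,140 × 4 × 1 = 402,192,000 bytes.
Total = 7,487,760,000 bytes = 7487.8 MB.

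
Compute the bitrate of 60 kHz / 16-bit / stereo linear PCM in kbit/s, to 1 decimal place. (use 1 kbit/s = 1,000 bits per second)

1920.0 kbit/s

Bit rate = 60,000 × 16 × 2 = 1,920,000 bits/s.
= 1920.0 kbit/s.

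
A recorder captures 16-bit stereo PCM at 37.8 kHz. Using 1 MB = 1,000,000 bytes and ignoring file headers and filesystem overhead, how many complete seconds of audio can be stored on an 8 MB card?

52 seconds

Uncompressed byte rate = 37,800 × 2 × 2 = 151,200 bytes/s.
Capacity = 8 × 1,000,000 = 8,000,000 bytes.
8,000,000 / 151,200 ≈ 52.91 s → 52 seconds.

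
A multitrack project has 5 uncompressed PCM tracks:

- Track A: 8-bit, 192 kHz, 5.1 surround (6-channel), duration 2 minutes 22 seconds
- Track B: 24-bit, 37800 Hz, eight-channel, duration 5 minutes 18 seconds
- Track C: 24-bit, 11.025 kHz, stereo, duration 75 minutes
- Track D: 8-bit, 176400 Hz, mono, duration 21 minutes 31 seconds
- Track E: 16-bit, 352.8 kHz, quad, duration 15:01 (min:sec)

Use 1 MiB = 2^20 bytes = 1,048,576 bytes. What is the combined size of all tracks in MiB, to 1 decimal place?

3357.4 MiB

Track A: 2 minutes 22 seconds = 142 s; 192,000 × 142 × 1 × 6 = 163,584,000 bytes.
Track B: 5 minutes 18 seconds = 318 s; 37,800 × 318 × 3 × 8 = 288,489,600 bytes.
Track C: 75 minutes = 4,500 s; 11,025 × 4,500 × 3 × 2 = 297,675,000 bytes.
Track D: 21 minutes 31 seconds = 1,291 s; 176,400 × 1,291 × 1 × 1 = 227,732,400 bytes.
Track E: 15:01 (min:sec) = 901 s; 352,800 × 901 × 2 × 4 = 2,542,982,400 bytes.
Total = 3,520,463,400 bytes = 3357.4 MiB.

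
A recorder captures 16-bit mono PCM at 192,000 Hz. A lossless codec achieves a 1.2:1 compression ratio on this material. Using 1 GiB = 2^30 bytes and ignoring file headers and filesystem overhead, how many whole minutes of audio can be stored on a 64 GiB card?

3,579 minutes

Uncompressed byte rate = 192,000 × 2 × 1 = 384,000 bytes/s.
After 1.2:1 compression, effective rate ≈ 320000 bytes/s.
Capacity = 64 × 1,073,741,824 = 68,719,476,736 bytes.
68,719,476,736 / effective rate ≈ 214748.36 s → 3,579 minutes.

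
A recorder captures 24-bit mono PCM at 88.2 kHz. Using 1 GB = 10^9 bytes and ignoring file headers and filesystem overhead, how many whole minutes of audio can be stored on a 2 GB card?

125 minutes

Uncompressed byte rate = 88,200 × 3 × 1 = 264,600 bytes/s.
Capacity = 2 × 1,000,000,000 = 2,000,000,000 bytes.
2,000,000,000 / 264,600 ≈ 7558.58 s → 125 minutes.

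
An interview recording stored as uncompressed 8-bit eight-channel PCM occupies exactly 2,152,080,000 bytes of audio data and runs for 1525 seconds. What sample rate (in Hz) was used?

176,400 Hz

Bytes = sample_rate × seconds × bytes_per_sample × channels.
sample_rate = 2,152,080,000 / (1,525 × 1 × 8) = 2,152,080,000 / 12,200 = 176,400 Hz.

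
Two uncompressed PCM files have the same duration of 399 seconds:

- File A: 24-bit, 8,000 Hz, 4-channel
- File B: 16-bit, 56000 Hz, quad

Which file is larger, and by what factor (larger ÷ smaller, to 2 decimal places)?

File A: 8,000 × 3 × 4 = 96,000 bytes/s.
File B: 56,000 × 2 × 4 = 448,000 bytes/s.
File B is larger; ratio = 178,752,000 / 38,304,000 = 4.67.

File B, by a factor of 4.67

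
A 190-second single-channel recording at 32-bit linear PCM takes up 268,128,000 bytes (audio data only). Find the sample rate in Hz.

352,800 Hz

Bytes = sample_rate × seconds × bytes_per_sample × channels.
sample_rate = 268,128,000 / (190 × 4 × 1) = 268,128,000 / 760 = 352,800 Hz.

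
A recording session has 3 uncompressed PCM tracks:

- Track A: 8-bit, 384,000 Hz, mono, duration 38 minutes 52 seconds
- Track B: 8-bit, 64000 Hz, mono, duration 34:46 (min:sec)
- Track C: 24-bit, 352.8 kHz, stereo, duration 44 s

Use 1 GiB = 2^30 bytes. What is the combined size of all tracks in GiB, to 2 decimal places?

1.05 GiB

Track A: 38 minutes 52 seconds = 2,332 s; 384,000 × 2,332 × 1 × 1 = 895,488,000 bytes.
Track B: 34:46 (min:sec) = 2,086 s; 64,000 × 2,086 × 1 × 1 = 133,504,000 bytes.
Track C: 352,800 × 44 × 3 × 2 = 93,139,200 bytes.
Total = 1,122,131,200 bytes = 1.05 GiB.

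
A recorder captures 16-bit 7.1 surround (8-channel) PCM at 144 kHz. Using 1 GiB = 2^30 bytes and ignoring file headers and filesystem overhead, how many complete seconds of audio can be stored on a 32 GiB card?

Uncompressed byte rate = 144,000 × 2 × 8 = 2,304,000 bytes/s.
Capacity = 32 × 1,073,741,824 = 34,359,738,368 bytes.
34,359,738,368 / 2,304,000 ≈ 14913.08 s → 14,913 seconds.

14,913 seconds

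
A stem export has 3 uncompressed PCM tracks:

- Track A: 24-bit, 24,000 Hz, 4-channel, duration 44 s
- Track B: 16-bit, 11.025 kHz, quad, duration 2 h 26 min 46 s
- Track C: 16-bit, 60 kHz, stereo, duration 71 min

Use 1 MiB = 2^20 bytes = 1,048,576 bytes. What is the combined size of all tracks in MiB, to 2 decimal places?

1727.83 MiB

Track A: 24,000 × 44 × 3 × 4 = 12,672,000 bytes.
Track B: 2 h 26 min 46 s = 8,806 s; 11,025 × 8,806 × 2 × 4 = 776,689,200 bytes.
Track C: 71 min = 4,260 s; 60,000 × 4,260 × 2 × 2 = 1,022,400,000 bytes.
Total = 1,811,761,200 bytes = 1727.83 MiB.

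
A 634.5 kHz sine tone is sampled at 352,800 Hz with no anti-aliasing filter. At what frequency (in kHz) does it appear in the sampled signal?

Nyquist = 352,800/2 = 176,400 Hz; 634,500 Hz exceeds it.
Alias = |634,500 − 2×352,800| = |634,500 − 705,600| = 71,100 Hz = 71.1 kHz.

71.1 kHz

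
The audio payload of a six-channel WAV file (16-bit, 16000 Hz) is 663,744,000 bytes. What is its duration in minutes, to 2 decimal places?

Byte rate = 16,000 × 2 × 6 = 192,000 bytes/s.
Duration = 663,744,000 / 192,000 = 3,457 s.
3,457 s / 60 = 57.62 minutes.

57.62 minutes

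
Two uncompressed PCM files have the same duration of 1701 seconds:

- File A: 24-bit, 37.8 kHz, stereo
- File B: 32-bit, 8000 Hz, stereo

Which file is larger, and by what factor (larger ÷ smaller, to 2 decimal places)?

File A: 37,800 × 3 × 2 = 226,800 bytes/s.
File B: 8,000 × 4 × 2 = 64,000 bytes/s.
File A is larger; ratio = 385,786,800 / 108,864,000 = 3.54.

File A, by a factor of 3.54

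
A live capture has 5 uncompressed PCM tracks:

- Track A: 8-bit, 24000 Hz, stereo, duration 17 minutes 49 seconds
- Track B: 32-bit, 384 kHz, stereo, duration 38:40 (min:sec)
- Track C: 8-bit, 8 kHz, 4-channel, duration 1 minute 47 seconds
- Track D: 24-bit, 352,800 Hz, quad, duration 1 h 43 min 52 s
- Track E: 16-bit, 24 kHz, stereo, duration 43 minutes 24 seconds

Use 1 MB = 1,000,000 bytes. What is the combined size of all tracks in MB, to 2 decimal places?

Track A: 17 minutes 49 seconds = 1,069 s; 24,000 × 1,069 × 1 × 2 = 51,312,000 bytes.
Track B: 38:40 (min:sec) = 2,320 s; 384,000 × 2,320 × 4 × 2 = 7,127,040,000 bytes.
Track C: 1 minute 47 seconds = 107 s; 8,000 × 107 × 1 × 4 = 3,424,000 bytes.
Track D: 1 h 43 min 52 s = 6,232 s; 352,800 × 6,232 × 3 × 4 = 26,383,795,200 bytes.
Track E: 43 minutes 24 seconds = 2,604 s; 24,000 × 2,604 × 2 × 2 = 249,984,000 bytes.
Total = 33,815,555,200 bytes = 33815.56 MB.

33815.56 MB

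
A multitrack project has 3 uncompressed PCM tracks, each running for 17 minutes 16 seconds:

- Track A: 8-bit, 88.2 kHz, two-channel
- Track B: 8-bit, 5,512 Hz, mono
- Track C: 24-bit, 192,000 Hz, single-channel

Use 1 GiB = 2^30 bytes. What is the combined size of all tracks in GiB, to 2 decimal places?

0.73 GiB

17 minutes 16 seconds = 1,036 s.
Track A: 88,200 × 1,036 × 1 × 2 = 182,750,400 bytes.
Track B: 5,512 × 1,036 × 1 × 1 = 5,710,432 bytes.
Track C: 192,000 × 1,036 × 3 × 1 = 596,736,000 bytes.
Total = 785,196,832 bytes = 0.73 GiB.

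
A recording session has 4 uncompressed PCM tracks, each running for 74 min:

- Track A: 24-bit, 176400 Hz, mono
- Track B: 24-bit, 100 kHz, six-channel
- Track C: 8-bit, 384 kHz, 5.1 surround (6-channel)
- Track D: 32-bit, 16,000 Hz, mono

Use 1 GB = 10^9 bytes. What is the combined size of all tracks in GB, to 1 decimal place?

20.9 GB

74 min = 4,440 s.
Track A: 176,400 × 4,440 × 3 × 1 = 2,349,648,000 bytes.
Track B: 100,000 × 4,440 × 3 × 6 = 7,992,000,000 bytes.
Track C: 384,000 × 4,440 × 1 × 6 = 10,229,760,000 bytes.
Track D: 16,000 × 4,440 × 4 × 1 = 284,160,000 bytes.
Total = 20,855,568,000 bytes = 20.9 GB.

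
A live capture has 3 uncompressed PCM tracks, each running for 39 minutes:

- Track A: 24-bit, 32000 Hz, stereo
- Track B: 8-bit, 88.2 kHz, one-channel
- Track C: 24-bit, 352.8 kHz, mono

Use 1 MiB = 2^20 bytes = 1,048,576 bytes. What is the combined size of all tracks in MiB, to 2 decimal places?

2987.22 MiB

39 minutes = 2,340 s.
Track A: 32,000 × 2,340 × 3 × 2 = 449,280,000 bytes.
Track B: 88,200 × 2,340 × 1 × 1 = 206,388,000 bytes.
Track C: 352,800 × 2,340 × 3 × 1 = 2,476,656,000 bytes.
Total = 3,132,324,000 bytes = 2987.22 MiB.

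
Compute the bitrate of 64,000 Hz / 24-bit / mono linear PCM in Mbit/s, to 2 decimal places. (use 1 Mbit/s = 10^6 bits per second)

Bit rate = 64,000 × 24 × 1 = 1,536,000 bits/s.
= 1.54 Mbit/s.

1.54 Mbit/s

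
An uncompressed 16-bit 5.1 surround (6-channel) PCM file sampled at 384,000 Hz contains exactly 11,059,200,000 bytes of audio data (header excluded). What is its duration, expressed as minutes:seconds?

40:00

Byte rate = 384,000 × 2 × 6 = 4,608,000 bytes/s.
Duration = 11,059,200,000 / 4,608,000 = 2,400 s.
2,400 s = 40:00.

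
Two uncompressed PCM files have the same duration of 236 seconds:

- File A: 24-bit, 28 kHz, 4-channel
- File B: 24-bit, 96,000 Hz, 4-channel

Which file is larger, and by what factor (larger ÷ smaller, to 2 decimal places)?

File A: 28,000 × 3 × 4 = 336,000 bytes/s.
File B: 96,000 × 3 × 4 = 1,152,000 bytes/s.
File B is larger; ratio = 271,872,000 / 79,296,000 = 3.43.

File B, by a factor of 3.43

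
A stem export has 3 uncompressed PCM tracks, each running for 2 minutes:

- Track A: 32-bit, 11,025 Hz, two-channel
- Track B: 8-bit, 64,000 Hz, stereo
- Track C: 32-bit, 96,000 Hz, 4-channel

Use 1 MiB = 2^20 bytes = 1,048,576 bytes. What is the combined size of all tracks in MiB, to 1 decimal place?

2 minutes = 120 s.
Track A: 11,025 × 120 × 4 × 2 = 10,584,000 bytes.
Track B: 64,000 × 120 × 1 × 2 = 15,360,000 bytes.
Track C: 96,000 × 120 × 4 × 4 = 184,320,000 bytes.
Total = 210,264,000 bytes = 200.5 MiB.

200.5 MiB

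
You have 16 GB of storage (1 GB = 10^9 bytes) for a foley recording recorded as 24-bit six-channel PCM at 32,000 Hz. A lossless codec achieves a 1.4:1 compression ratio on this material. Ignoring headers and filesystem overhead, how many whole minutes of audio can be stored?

Uncompressed byte rate = 32,000 × 3 × 6 = 576,000 bytes/s.
After 1.4:1 compression, effective rate ≈ 411428.57 bytes/s.
Capacity = 16 × 1,000,000,000 = 16,000,000,000 bytes.
16,000,000,000 / effective rate ≈ 38888.89 s → 648 minutes.

648 minutes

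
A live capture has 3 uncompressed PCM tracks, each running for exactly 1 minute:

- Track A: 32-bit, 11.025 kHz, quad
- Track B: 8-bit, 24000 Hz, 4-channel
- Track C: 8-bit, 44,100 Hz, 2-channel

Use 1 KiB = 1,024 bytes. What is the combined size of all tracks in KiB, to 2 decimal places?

exactly 1 minute = 60 s.
Track A: 11,025 × 60 × 4 × 4 = 10,584,000 bytes.
Track B: 24,000 × 60 × 1 × 4 = 5,760,000 bytes.
Track C: 44,100 × 60 × 1 × 2 = 5,292,000 bytes.
Total = 21,636,000 bytes = 21128.91 KiB.

21128.91 KiB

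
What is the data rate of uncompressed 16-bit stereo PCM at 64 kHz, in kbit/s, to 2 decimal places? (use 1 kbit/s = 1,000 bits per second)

Bit rate = 64,000 × 16 × 2 = 2,048,000 bits/s.
= 2048.00 kbit/s.

2048.00 kbit/s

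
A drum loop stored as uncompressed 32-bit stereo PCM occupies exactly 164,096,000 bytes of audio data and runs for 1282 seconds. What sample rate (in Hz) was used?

16,000 Hz

Bytes = sample_rate × seconds × bytes_per_sample × channels.
sample_rate = 164,096,000 / (1,282 × 4 × 2) = 164,096,000 / 10,256 = 16,000 Hz.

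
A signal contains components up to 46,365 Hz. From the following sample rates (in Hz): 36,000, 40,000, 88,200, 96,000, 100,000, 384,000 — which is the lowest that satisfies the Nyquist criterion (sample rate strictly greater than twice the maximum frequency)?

96,000 Hz

Need sample rate > 2 × 46,365 = 92,730 Hz.
Lowest listed rate above 92,730 Hz is 96,000 Hz.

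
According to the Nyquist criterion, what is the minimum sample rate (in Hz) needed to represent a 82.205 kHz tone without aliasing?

Minimum sample rate = 2 × 82,205 Hz = 164,410 Hz.

164,410 Hz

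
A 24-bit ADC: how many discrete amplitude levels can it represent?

2^24 = 16,777,216.

16,777,216 levels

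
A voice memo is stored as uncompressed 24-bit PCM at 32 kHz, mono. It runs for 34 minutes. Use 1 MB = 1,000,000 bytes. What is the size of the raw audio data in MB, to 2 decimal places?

Duration = 34 minutes = 2,040 s.
Bytes = 32,000 samples/s × 2,040 s × 3 bytes/sample × 1 ch = 195,840,000 bytes.
195,840,000 / 1,000,000 = 195.84 MB.

195.84 MB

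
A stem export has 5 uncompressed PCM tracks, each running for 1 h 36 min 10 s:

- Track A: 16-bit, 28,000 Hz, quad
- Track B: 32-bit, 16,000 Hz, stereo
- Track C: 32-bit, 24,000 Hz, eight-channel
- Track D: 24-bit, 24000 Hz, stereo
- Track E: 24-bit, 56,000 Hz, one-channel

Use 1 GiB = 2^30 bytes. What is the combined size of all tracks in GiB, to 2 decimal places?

7.70 GiB

1 h 36 min 10 s = 5,770 s.
Track A: 28,000 × 5,770 × 2 × 4 = 1,292,480,000 bytes.
Track B: 16,000 × 5,770 × 4 × 2 = 738,560,000 bytes.
Track C: 24,000 × 5,770 × 4 × 8 = 4,431,360,000 bytes.
Track D: 24,000 × 5,770 × 3 × 2 = 830,880,000 bytes.
Track E: 56,000 × 5,770 × 3 × 1 = 969,360,000 bytes.
Total = 8,262,640,000 bytes = 7.70 GiB.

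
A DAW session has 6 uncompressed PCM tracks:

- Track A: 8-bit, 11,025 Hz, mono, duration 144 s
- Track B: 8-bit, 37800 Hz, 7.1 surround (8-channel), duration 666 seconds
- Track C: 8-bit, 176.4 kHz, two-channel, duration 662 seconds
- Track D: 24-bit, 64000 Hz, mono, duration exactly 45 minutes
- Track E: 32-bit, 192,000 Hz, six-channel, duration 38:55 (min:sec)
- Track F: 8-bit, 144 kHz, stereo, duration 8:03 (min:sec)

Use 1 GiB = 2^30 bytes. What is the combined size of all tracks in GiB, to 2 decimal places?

Track A: 11,025 × 144 × 1 × 1 = 1,587,600 bytes.
Track B: 37,800 × 666 × 1 × 8 = 201,398,400 bytes.
Track C: 176,400 × 662 × 1 × 2 = 233,553,600 bytes.
Track D: exactly 45 minutes = 2,700 s; 64,000 × 2,700 × 3 × 1 = 518,400,000 bytes.
Track E: 38:55 (min:sec) = 2,335 s; 192,000 × 2,335 × 4 × 6 = 10,759,680,000 bytes.
Track F: 8:03 (min:sec) = 483 s; 144,000 × 483 × 1 × 2 = 139,104,000 bytes.
Total = 11,853,723,600 bytes = 11.04 GiB.

11.04 GiB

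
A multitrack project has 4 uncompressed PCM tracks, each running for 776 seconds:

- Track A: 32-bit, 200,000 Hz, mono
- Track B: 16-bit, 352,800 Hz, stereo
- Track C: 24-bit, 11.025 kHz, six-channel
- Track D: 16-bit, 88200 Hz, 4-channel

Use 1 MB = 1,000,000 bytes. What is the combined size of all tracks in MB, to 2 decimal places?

Track A: 200,000 × 776 × 4 × 1 = 620,800,000 bytes.
Track B: 352,800 × 776 × 2 × 2 = 1,095,091,200 bytes.
Track C: 11,025 × 776 × 3 × 6 = 153,997,200 bytes.
Track D: 88,200 × 776 × 2 × 4 = 547,545,600 bytes.
Total = 2,417,434,000 bytes = 2417.43 MB.

2417.43 MB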